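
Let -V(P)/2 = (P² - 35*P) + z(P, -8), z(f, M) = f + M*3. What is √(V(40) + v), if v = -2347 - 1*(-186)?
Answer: I*√2593 ≈ 50.922*I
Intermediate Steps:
z(f, M) = f + 3*M
V(P) = 48 - 2*P² + 68*P (V(P) = -2*((P² - 35*P) + (P + 3*(-8))) = -2*((P² - 35*P) + (P - 24)) = -2*((P² - 35*P) + (-24 + P)) = -2*(-24 + P² - 34*P) = 48 - 2*P² + 68*P)
v = -2161 (v = -2347 + 186 = -2161)
√(V(40) + v) = √((48 - 2*40² + 68*40) - 2161) = √((48 - 2*1600 + 2720) - 2161) = √((48 - 3200 + 2720) - 2161) = √(-432 - 2161) = √(-2593) = I*√2593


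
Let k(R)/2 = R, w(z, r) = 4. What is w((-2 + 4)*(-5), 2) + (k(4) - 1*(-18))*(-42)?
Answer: -1088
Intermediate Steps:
k(R) = 2*R
w((-2 + 4)*(-5), 2) + (k(4) - 1*(-18))*(-42) = 4 + (2*4 - 1*(-18))*(-42) = 4 + (8 + 18)*(-42) = 4 + 26*(-42) = 4 - 1092 = -1088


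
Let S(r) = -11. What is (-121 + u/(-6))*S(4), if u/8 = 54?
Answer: 2123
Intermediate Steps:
u = 432 (u = 8*54 = 432)
(-121 + u/(-6))*S(4) = (-121 + 432/(-6))*(-11) = (-121 + 432*(-1/6))*(-11) = (-121 - 72)*(-11) = -193*(-11) = 2123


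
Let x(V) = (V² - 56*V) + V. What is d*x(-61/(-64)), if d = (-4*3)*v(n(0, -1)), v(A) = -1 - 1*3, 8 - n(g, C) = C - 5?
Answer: -632997/256 ≈ -2472.6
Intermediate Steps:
n(g, C) = 13 - C (n(g, C) = 8 - (C - 5) = 8 - (-5 + C) = 8 + (5 - C) = 13 - C)
v(A) = -4 (v(A) = -1 - 3 = -4)
x(V) = V² - 55*V
d = 48 (d = -4*3*(-4) = -12*(-4) = 48)
d*x(-61/(-64)) = 48*((-61/(-64))*(-55 - 61/(-64))) = 48*((-61*(-1/64))*(-55 - 61*(-1/64))) = 48*(61*(-55 + 61/64)/64) = 48*((61/64)*(-3459/64)) = 48*(-210999/4096) = -632997/256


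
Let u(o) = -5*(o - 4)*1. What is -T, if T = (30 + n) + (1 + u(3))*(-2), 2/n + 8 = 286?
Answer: -2503/139 ≈ -18.007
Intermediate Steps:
n = 1/139 (n = 2/(-8 + 286) = 2/278 = 2*(1/278) = 1/139 ≈ 0.0071942)
u(o) = 20 - 5*o (u(o) = -5*(-4 + o)*1 = (20 - 5*o)*1 = 20 - 5*o)
T = 2503/139 (T = (30 + 1/139) + (1 + (20 - 5*3))*(-2) = 4171/139 + (1 + (20 - 15))*(-2) = 4171/139 + (1 + 5)*(-2) = 4171/139 + 6*(-2) = 4171/139 - 12 = 2503/139 ≈ 18.007)
-T = -1*2503/139 = -2503/139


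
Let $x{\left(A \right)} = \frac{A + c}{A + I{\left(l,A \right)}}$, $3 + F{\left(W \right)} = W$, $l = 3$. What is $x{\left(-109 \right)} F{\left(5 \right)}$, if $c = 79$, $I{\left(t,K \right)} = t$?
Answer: $\frac{30}{53} \approx 0.56604$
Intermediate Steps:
$F{\left(W \right)} = -3 + W$
$x{\left(A \right)} = \frac{79 + A}{3 + A}$ ($x{\left(A \right)} = \frac{A + 79}{A + 3} = \frac{79 + A}{3 + A}$)
$x{\left(-109 \right)} F{\left(5 \right)} = \frac{79 - 109}{3 - 109} \left(-3 + 5\right) = \frac{1}{-106} \left(-30\right) 2 = \left(- \frac{1}{106}\right) \left(-30\right) 2 = \frac{15}{53} \cdot 2 = \frac{30}{53}$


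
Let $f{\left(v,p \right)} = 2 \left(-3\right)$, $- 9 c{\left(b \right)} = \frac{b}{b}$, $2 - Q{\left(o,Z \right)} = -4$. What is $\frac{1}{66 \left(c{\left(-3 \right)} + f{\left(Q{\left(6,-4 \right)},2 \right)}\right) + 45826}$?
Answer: $\frac{3}{136268} \approx 2.2015 \cdot 10^{-5}$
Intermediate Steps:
$Q{\left(o,Z \right)} = 6$ ($Q{\left(o,Z \right)} = 2 - -4 = 2 + 4 = 6$)
$c{\left(b \right)} = - \frac{1}{9}$ ($c{\left(b \right)} = - \frac{b \frac{1}{b}}{9} = \left(- \frac{1}{9}\right) 1 = - \frac{1}{9}$)
$f{\left(v,p \right)} = -6$
$\frac{1}{66 \left(c{\left(-3 \right)} + f{\left(Q{\left(6,-4 \right)},2 \right)}\right) + 45826} = \frac{1}{66 \left(- \frac{1}{9} - 6\right) + 45826} = \frac{1}{66 \left(- \frac{55}{9}\right) + 45826} = \frac{1}{- \frac{1210}{3} + 45826} = \frac{1}{\frac{136268}{3}} = \frac{3}{136268}$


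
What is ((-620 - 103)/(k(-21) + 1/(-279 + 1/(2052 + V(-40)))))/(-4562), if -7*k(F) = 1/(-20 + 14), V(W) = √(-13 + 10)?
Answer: 43135758225855/5504896244642 - 6507*I*√3/5504896244642 ≈ 7.8359 - 2.0474e-9*I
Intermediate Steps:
V(W) = I*√3 (V(W) = √(-3) = I*√3)
k(F) = 1/42 (k(F) = -1/(7*(-20 + 14)) = -⅐/(-6) = -⅐*(-⅙) = 1/42)
((-620 - 103)/(k(-21) + 1/(-279 + 1/(2052 + V(-40)))))/(-4562) = ((-620 - 103)/(1/42 + 1/(-279 + 1/(2052 + I*√3))))/(-4562) = -723/(1/42 + 1/(-279 + 1/(2052 + I*√3)))*(-1/4562) = 723/(4562*(1/42 + 1/(-279 + 1/(2052 + I*√3))))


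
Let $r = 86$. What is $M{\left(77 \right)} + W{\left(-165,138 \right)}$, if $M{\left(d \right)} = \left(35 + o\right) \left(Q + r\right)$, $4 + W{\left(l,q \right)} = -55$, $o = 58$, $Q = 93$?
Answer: $16588$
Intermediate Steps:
$W{\left(l,q \right)} = -59$ ($W{\left(l,q \right)} = -4 - 55 = -59$)
$M{\left(d \right)} = 16647$ ($M{\left(d \right)} = \left(35 + 58\right) \left(93 + 86\right) = 93 \cdot 179 = 16647$)
$M{\left(77 \right)} + W{\left(-165,138 \right)} = 16647 - 59 = 16588$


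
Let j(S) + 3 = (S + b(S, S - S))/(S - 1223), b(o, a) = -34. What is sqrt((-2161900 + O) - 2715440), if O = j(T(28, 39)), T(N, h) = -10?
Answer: 35*I*sqrt(672559715)/411 ≈ 2208.5*I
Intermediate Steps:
j(S) = -3 + (-34 + S)/(-1223 + S) (j(S) = -3 + (S - 34)/(S - 1223) = -3 + (-34 + S)/(-1223 + S))
O = -3655/1233 (O = (3635 - 2*(-10))/(-1223 - 10) = (3635 + 20)/(-1233) = -1/1233*3655 = -3655/1233 ≈ -2.9643)
sqrt((-2161900 + O) - 2715440) = sqrt((-2161900 - 3655/1233) - 2715440) = sqrt(-2665626355/1233 - 2715440) = sqrt(-6013763875/1233) = 35*I*sqrt(672559715)/411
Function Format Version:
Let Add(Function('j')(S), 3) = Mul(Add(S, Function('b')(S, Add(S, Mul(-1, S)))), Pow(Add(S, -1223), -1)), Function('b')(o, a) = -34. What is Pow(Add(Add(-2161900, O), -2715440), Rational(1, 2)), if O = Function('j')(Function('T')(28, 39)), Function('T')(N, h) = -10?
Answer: Mul(Rational(35, 411), I, Pow(672559715, Rational(1, 2))) ≈ Mul(2208.5, I)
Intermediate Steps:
Function('j')(S) = Add(-3, Mul(Pow(Add(-1223, S), -1), Add(-34, S))) (Function('j')(S) = Add(-3, Mul(Add(S, -34), Pow(Add(S, -1223), -1))) = Add(-3, Mul(Add(-34, S), Pow(Add(-1223, S), -1))) = Add(-3, Mul(Pow(Add(-1223, S), -1), Add(-34, S))))
O = Rational(-3655, 1233) (O = Mul(Pow(Add(-1223, -10), -1), Add(3635, Mul(-2, -10))) = Mul(Pow(-1233, -1), Add(3635, 20)) = Mul(Rational(-1, 1233), 3655) = Rational(-3655, 1233) ≈ -2.9643)
Pow(Add(Add(-2161900, O), -2715440), Rational(1, 2)) = Pow(Add(Add(-2161900, Rational(-3655, 1233)), -2715440), Rational(1, 2)) = Pow(Add(Rational(-2665626355, 1233), -2715440), Rational(1, 2)) = Pow(Rational(-6013763875, 1233), Rational(1, 2)) = Mul(Rational(35, 411), I, Pow(672559715, Rational(1, 2)))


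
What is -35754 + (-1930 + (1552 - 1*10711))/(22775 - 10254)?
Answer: -447686923/12521 ≈ -35755.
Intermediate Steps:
-35754 + (-1930 + (1552 - 1*10711))/(22775 - 10254) = -35754 + (-1930 + (1552 - 10711))/12521 = -35754 + (-1930 - 9159)*(1/12521) = -35754 - 11089*1/12521 = -35754 - 11089/12521 = -447686923/12521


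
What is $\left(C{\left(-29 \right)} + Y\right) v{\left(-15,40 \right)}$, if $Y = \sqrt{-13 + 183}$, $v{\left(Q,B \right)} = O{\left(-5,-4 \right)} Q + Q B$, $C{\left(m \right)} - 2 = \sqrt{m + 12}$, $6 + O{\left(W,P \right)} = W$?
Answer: $-870 - 435 \sqrt{170} - 435 i \sqrt{17} \approx -6541.7 - 1793.6 i$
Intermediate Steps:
$O{\left(W,P \right)} = -6 + W$
$C{\left(m \right)} = 2 + \sqrt{12 + m}$ ($C{\left(m \right)} = 2 + \sqrt{m + 12} = 2 + \sqrt{12 + m}$)
$v{\left(Q,B \right)} = - 11 Q + B Q$ ($v{\left(Q,B \right)} = \left(-6 - 5\right) Q + Q B = - 11 Q + B Q$)
$Y = \sqrt{170} \approx 13.038$
$\left(C{\left(-29 \right)} + Y\right) v{\left(-15,40 \right)} = \left(\left(2 + \sqrt{12 - 29}\right) + \sqrt{170}\right) \left(- 15 \left(-11 + 40\right)\right) = \left(\left(2 + \sqrt{-17}\right) + \sqrt{170}\right) \left(\left(-15\right) 29\right) = \left(\left(2 + i \sqrt{17}\right) + \sqrt{170}\right) \left(-435\right) = \left(2 + \sqrt{170} + i \sqrt{17}\right) \left(-435\right) = -870 - 435 \sqrt{170} - 435 i \sqrt{17}$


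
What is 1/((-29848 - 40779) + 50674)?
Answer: -1/19953 ≈ -5.0118e-5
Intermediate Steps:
1/((-29848 - 40779) + 50674) = 1/(-70627 + 50674) = 1/(-19953) = -1/19953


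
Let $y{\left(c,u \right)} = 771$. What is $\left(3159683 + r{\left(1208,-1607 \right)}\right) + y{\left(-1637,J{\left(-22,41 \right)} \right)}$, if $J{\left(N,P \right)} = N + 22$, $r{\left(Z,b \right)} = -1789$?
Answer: $3158665$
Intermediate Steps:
$J{\left(N,P \right)} = 22 + N$
$\left(3159683 + r{\left(1208,-1607 \right)}\right) + y{\left(-1637,J{\left(-22,41 \right)} \right)} = \left(3159683 - 1789\right) + 771 = 3157894 + 771 = 3158665$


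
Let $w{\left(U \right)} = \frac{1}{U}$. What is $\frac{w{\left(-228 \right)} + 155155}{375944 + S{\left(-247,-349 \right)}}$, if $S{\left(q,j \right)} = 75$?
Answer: $\frac{35375339}{85732332} \approx 0.41263$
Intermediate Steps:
$\frac{w{\left(-228 \right)} + 155155}{375944 + S{\left(-247,-349 \right)}} = \frac{\frac{1}{-228} + 155155}{375944 + 75} = \frac{- \frac{1}{228} + 155155}{376019} = \frac{35375339}{228} \cdot \frac{1}{376019} = \frac{35375339}{85732332}$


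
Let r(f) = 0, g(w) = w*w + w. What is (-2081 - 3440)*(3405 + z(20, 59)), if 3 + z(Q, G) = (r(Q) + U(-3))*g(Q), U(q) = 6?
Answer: -32695362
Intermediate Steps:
g(w) = w + w² (g(w) = w² + w = w + w²)
z(Q, G) = -3 + 6*Q*(1 + Q) (z(Q, G) = -3 + (0 + 6)*(Q*(1 + Q)) = -3 + 6*(Q*(1 + Q)) = -3 + 6*Q*(1 + Q))
(-2081 - 3440)*(3405 + z(20, 59)) = (-2081 - 3440)*(3405 + (-3 + 6*20*(1 + 20))) = -5521*(3405 + (-3 + 6*20*21)) = -5521*(3405 + (-3 + 2520)) = -5521*(3405 + 2517) = -5521*5922 = -32695362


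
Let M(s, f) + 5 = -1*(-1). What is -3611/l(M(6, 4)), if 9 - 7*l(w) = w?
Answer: -25277/13 ≈ -1944.4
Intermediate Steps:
M(s, f) = -4 (M(s, f) = -5 - 1*(-1) = -5 + 1 = -4)
l(w) = 9/7 - w/7
-3611/l(M(6, 4)) = -3611/(9/7 - ⅐*(-4)) = -3611/(9/7 + 4/7) = -3611/13/7 = -3611*7/13 = -25277/13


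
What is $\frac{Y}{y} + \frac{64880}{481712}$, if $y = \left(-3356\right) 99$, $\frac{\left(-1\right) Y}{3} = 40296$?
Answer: $\frac{12592991}{25259773} \approx 0.49854$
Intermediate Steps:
$Y = -120888$ ($Y = \left(-3\right) 40296 = -120888$)
$y = -332244$
$\frac{Y}{y} + \frac{64880}{481712} = - \frac{120888}{-332244} + \frac{64880}{481712} = \left(-120888\right) \left(- \frac{1}{332244}\right) + 64880 \cdot \frac{1}{481712} = \frac{3358}{9229} + \frac{4055}{30107} = \frac{12592991}{25259773}$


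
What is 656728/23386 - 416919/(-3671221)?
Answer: 1210371846311/42927587153 ≈ 28.196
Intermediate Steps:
656728/23386 - 416919/(-3671221) = 656728*(1/23386) - 416919*(-1/3671221) = 328364/11693 + 416919/3671221 = 1210371846311/42927587153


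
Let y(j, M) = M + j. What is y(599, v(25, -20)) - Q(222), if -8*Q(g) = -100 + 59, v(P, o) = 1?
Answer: 4759/8 ≈ 594.88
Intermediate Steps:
Q(g) = 41/8 (Q(g) = -(-100 + 59)/8 = -1/8*(-41) = 41/8)
y(599, v(25, -20)) - Q(222) = (1 + 599) - 1*41/8 = 600 - 41/8 = 4759/8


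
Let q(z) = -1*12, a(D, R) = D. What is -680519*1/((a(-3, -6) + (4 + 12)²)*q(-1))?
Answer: 680519/3036 ≈ 224.15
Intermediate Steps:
q(z) = -12
-680519*1/((a(-3, -6) + (4 + 12)²)*q(-1)) = -680519*(-1/(12*(-3 + (4 + 12)²))) = -680519*(-1/(12*(-3 + 16²))) = -680519*(-1/(12*(-3 + 256))) = -680519/(253*(-12)) = -680519/(-3036) = -680519*(-1/3036) = 680519/3036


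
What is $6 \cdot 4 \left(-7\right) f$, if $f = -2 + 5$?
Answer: $-504$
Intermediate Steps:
$f = 3$
$6 \cdot 4 \left(-7\right) f = 6 \cdot 4 \left(-7\right) 3 = 24 \left(-7\right) 3 = \left(-168\right) 3 = -504$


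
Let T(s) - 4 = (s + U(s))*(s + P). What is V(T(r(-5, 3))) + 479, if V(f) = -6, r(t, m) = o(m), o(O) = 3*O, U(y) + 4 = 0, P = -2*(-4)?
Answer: 473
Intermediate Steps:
P = 8
U(y) = -4 (U(y) = -4 + 0 = -4)
r(t, m) = 3*m
T(s) = 4 + (-4 + s)*(8 + s) (T(s) = 4 + (s - 4)*(s + 8) = 4 + (-4 + s)*(8 + s))
V(T(r(-5, 3))) + 479 = -6 + 479 = 473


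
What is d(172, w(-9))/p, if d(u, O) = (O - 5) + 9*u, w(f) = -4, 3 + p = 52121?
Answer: 1539/52118 ≈ 0.029529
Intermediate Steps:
p = 52118 (p = -3 + 52121 = 52118)
d(u, O) = -5 + O + 9*u (d(u, O) = (-5 + O) + 9*u = -5 + O + 9*u)
d(172, w(-9))/p = (-5 - 4 + 9*172)/52118 = (-5 - 4 + 1548)*(1/52118) = 1539*(1/52118) = 1539/52118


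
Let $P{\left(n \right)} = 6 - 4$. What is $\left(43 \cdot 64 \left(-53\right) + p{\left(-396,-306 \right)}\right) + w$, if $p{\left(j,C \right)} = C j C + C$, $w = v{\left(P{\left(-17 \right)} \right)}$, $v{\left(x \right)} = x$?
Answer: $-37226016$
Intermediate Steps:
$P{\left(n \right)} = 2$ ($P{\left(n \right)} = 6 - 4 = 2$)
$w = 2$
$p{\left(j,C \right)} = C + j C^{2}$ ($p{\left(j,C \right)} = j C^{2} + C = C + j C^{2}$)
$\left(43 \cdot 64 \left(-53\right) + p{\left(-396,-306 \right)}\right) + w = \left(43 \cdot 64 \left(-53\right) - 306 \left(1 - -121176\right)\right) + 2 = \left(2752 \left(-53\right) - 306 \left(1 + 121176\right)\right) + 2 = \left(-145856 - 37080162\right) + 2 = -37226018 + 2 = -37226016$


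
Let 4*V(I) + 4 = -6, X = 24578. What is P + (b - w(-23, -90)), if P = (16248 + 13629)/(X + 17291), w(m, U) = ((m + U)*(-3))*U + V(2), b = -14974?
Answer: 1301222667/83738 ≈ 15539.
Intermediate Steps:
V(I) = -5/2 (V(I) = -1 + (¼)*(-6) = -1 - 3/2 = -5/2)
w(m, U) = -5/2 + U*(-3*U - 3*m) (w(m, U) = ((m + U)*(-3))*U - 5/2 = ((U + m)*(-3))*U - 5/2 = (-3*U - 3*m)*U - 5/2 = U*(-3*U - 3*m) - 5/2 = -5/2 + U*(-3*U - 3*m))
P = 29877/41869 (P = (16248 + 13629)/(24578 + 17291) = 29877/41869 ≈ 0.71358)
P + (b - w(-23, -90)) = 29877/41869 + (-14974 - (-5/2 - 3*(-90)² - 3*(-90)*(-23))) = 29877/41869 + (-14974 - (-5/2 - 3*8100 - 6210)) = 29877/41869 + (-14974 - (-5/2 - 24300 - 6210)) = 29877/41869 + (-14974 - 1*(-61025/2)) = 29877/41869 + (-14974 + 61025/2) = 29877/41869 + 31077/2 = 1301222667/83738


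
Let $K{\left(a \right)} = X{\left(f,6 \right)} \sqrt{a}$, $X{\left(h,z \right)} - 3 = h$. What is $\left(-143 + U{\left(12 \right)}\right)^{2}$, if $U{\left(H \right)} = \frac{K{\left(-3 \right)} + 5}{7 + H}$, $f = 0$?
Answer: $\frac{7354917}{361} - \frac{16272 i \sqrt{3}}{361} \approx 20374.0 - 78.072 i$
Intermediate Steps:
$X{\left(h,z \right)} = 3 + h$
$K{\left(a \right)} = 3 \sqrt{a}$ ($K{\left(a \right)} = \left(3 + 0\right) \sqrt{a} = 3 \sqrt{a}$)
$U{\left(H \right)} = \frac{5 + 3 i \sqrt{3}}{7 + H}$ ($U{\left(H \right)} = \frac{3 \sqrt{-3} + 5}{7 + H} = \frac{3 i \sqrt{3} + 5}{7 + H} = \frac{5 + 3 i \sqrt{3}}{7 + H}$)
$\left(-143 + U{\left(12 \right)}\right)^{2} = \left(-143 + \frac{5 + 3 i \sqrt{3}}{7 + 12}\right)^{2} = \left(-143 + \frac{5 + 3 i \sqrt{3}}{19}\right)^{2} = \left(-143 + \left(\frac{5}{19} + \frac{3 i \sqrt{3}}{19}\right)\right)^{2} = \left(- \frac{2712}{19} + \frac{3 i \sqrt{3}}{19}\right)^{2}$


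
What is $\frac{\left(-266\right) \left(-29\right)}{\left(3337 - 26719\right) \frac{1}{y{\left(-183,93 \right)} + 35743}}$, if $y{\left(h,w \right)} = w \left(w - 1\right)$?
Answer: $- \frac{170861243}{11691} \approx -14615.0$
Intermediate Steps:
$y{\left(h,w \right)} = w \left(-1 + w\right)$
$\frac{\left(-266\right) \left(-29\right)}{\left(3337 - 26719\right) \frac{1}{y{\left(-183,93 \right)} + 35743}} = \frac{\left(-266\right) \left(-29\right)}{\left(3337 - 26719\right) \frac{1}{93 \left(-1 + 93\right) + 35743}} = \frac{7714}{\left(-23382\right) \frac{1}{93 \cdot 92 + 35743}} = \frac{7714}{\left(-23382\right) \frac{1}{8556 + 35743}} = \frac{7714}{\left(-23382\right) \frac{1}{44299}} = \frac{7714}{- \frac{23382}{44299}} = 7714 \left(- \frac{44299}{23382}\right) = - \frac{170861243}{11691}$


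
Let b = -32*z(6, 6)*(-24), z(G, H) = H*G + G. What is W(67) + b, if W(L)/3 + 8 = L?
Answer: 32433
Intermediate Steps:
z(G, H) = G + G*H (z(G, H) = G*H + G = G + G*H)
b = 32256 (b = -192*(1 + 6)*(-24) = -192*7*(-24) = -32*42*(-24) = -1344*(-24) = 32256)
W(L) = -24 + 3*L
W(67) + b = (-24 + 3*67) + 32256 = (-24 + 201) + 32256 = 177 + 32256 = 32433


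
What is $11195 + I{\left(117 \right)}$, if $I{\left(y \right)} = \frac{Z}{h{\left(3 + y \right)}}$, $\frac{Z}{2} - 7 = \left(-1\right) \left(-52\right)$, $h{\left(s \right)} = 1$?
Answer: $11313$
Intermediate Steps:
$Z = 118$ ($Z = 14 + 2 \left(\left(-1\right) \left(-52\right)\right) = 14 + 2 \cdot 52 = 14 + 104 = 118$)
$I{\left(y \right)} = 118$ ($I{\left(y \right)} = \frac{118}{1} = 118 \cdot 1 = 118$)
$11195 + I{\left(117 \right)} = 11195 + 118 = 11313$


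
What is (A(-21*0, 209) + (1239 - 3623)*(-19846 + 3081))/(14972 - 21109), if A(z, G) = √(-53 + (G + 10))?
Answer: -39967760/6137 - √166/6137 ≈ -6512.6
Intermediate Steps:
A(z, G) = √(-43 + G) (A(z, G) = √(-53 + (10 + G)) = √(-43 + G))
(A(-21*0, 209) + (1239 - 3623)*(-19846 + 3081))/(14972 - 21109) = (√(-43 + 209) + (1239 - 3623)*(-19846 + 3081))/(14972 - 21109) = (√166 - 2384*(-16765))/(-6137) = (√166 + 39967760)*(-1/6137) = (39967760 + √166)*(-1/6137) = -39967760/6137 - √166/6137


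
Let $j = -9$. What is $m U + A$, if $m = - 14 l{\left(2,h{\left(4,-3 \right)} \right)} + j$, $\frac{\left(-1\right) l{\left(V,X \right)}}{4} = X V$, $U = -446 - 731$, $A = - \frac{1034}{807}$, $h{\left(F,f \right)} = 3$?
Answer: $- \frac{310598387}{807} \approx -3.8488 \cdot 10^{5}$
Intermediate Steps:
$A = - \frac{1034}{807}$ ($A = \left(-1034\right) \frac{1}{807} = - \frac{1034}{807} \approx -1.2813$)
$U = -1177$
$l{\left(V,X \right)} = - 4 V X$ ($l{\left(V,X \right)} = - 4 X V = - 4 V X$)
$m = 327$ ($m = - 14 \left(\left(-4\right) 2 \cdot 3\right) - 9 = \left(-14\right) \left(-24\right) - 9 = 336 - 9 = 327$)
$m U + A = 327 \left(-1177\right) - \frac{1034}{807} = -384879 - \frac{1034}{807} = - \frac{310598387}{807}$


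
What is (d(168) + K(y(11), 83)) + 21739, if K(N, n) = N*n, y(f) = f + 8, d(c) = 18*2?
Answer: 23352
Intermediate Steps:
d(c) = 36
y(f) = 8 + f
(d(168) + K(y(11), 83)) + 21739 = (36 + (8 + 11)*83) + 21739 = (36 + 19*83) + 21739 = (36 + 1577) + 21739 = 1613 + 21739 = 23352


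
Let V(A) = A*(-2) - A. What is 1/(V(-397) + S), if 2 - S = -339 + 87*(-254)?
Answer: 1/23630 ≈ 4.2319e-5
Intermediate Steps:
V(A) = -3*A (V(A) = -2*A - A = -3*A)
S = 22439 (S = 2 - (-339 + 87*(-254)) = 2 - (-339 - 22098) = 2 - 1*(-22437) = 2 + 22437 = 22439)
1/(V(-397) + S) = 1/(-3*(-397) + 22439) = 1/(1191 + 22439) = 1/23630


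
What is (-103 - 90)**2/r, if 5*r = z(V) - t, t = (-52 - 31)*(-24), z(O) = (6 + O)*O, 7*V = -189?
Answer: -37249/285 ≈ -130.70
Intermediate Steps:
V = -27 (V = (1/7)*(-189) = -27)
z(O) = O*(6 + O)
t = 1992 (t = -83*(-24) = 1992)
r = -285 (r = (-27*(6 - 27) - 1*1992)/5 = (-27*(-21) - 1992)/5 = (567 - 1992)/5 = (1/5)*(-1425) = -285)
(-103 - 90)**2/r = (-103 - 90)**2/(-285) = (-193)**2*(-1/285) = 37249*(-1/285) = -37249/285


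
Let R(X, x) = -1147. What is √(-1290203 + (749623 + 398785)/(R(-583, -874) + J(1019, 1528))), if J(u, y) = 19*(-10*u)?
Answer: I*√48937996382383803/194757 ≈ 1135.9*I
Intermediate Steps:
J(u, y) = -190*u
√(-1290203 + (749623 + 398785)/(R(-583, -874) + J(1019, 1528))) = √(-1290203 + (749623 + 398785)/(-1147 - 190*1019)) = √(-1290203 + 1148408/(-1147 - 193610)) = √(-1290203 + 1148408/(-194757)) = √(-1290203 + 1148408*(-1/194757)) = √(-1290203 - 1148408/194757) = √(-251277214079/194757) = I*√48937996382383803/194757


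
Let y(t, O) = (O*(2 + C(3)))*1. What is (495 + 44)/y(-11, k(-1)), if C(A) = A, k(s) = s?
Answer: -539/5 ≈ -107.80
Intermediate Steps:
y(t, O) = 5*O (y(t, O) = (O*(2 + 3))*1 = (O*5)*1 = (5*O)*1 = 5*O)
(495 + 44)/y(-11, k(-1)) = (495 + 44)/((5*(-1))) = 539/(-5) = 539*(-1/5) = -539/5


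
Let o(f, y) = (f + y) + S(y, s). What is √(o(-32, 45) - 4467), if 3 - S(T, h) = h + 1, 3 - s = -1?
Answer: 2*I*√1114 ≈ 66.753*I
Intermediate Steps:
s = 4 (s = 3 - 1*(-1) = 3 + 1 = 4)
S(T, h) = 2 - h (S(T, h) = 3 - (h + 1) = 3 - (1 + h) = 3 + (-1 - h) = 2 - h)
o(f, y) = -2 + f + y (o(f, y) = (f + y) + (2 - 1*4) = (f + y) + (2 - 4) = (f + y) - 2 = -2 + f + y)
√(o(-32, 45) - 4467) = √((-2 - 32 + 45) - 4467) = √(11 - 4467) = √(-4456) = 2*I*√1114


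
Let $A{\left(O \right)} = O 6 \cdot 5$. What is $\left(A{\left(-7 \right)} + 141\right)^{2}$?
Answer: $4761$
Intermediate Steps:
$A{\left(O \right)} = 30 O$ ($A{\left(O \right)} = 6 O 5 = 30 O$)
$\left(A{\left(-7 \right)} + 141\right)^{2} = \left(30 \left(-7\right) + 141\right)^{2} = \left(-210 + 141\right)^{2} = \left(-69\right)^{2} = 4761$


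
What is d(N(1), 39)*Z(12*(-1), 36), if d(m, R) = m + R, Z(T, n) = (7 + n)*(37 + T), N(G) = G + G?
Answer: 44075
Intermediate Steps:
N(G) = 2*G
d(m, R) = R + m
d(N(1), 39)*Z(12*(-1), 36) = (39 + 2*1)*(259 + 7*(12*(-1)) + 37*36 + (12*(-1))*36) = (39 + 2)*(259 + 7*(-12) + 1332 - 12*36) = 41*(259 - 84 + 1332 - 432) = 41*1075 = 44075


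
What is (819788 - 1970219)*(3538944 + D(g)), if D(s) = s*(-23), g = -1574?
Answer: -4112958787926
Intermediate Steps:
D(s) = -23*s
(819788 - 1970219)*(3538944 + D(g)) = (819788 - 1970219)*(3538944 - 23*(-1574)) = -1150431*(3538944 + 36202) = -1150431*3575146 = -4112958787926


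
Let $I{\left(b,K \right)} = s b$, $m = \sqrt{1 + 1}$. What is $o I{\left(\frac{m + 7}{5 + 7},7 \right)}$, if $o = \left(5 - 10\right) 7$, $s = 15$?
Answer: $- \frac{1225}{4} - \frac{175 \sqrt{2}}{4} \approx -368.12$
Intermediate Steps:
$m = \sqrt{2} \approx 1.4142$
$o = -35$ ($o = \left(-5\right) 7 = -35$)
$I{\left(b,K \right)} = 15 b$
$o I{\left(\frac{m + 7}{5 + 7},7 \right)} = - 35 \cdot 15 \frac{\sqrt{2} + 7}{5 + 7} = - 35 \cdot 15 \frac{7 + \sqrt{2}}{12} = - 35 \cdot 15 \left(7 + \sqrt{2}\right) \frac{1}{12} = - 35 \cdot 15 \left(\frac{7}{12} + \frac{\sqrt{2}}{12}\right) = - 35 \left(\frac{35}{4} + \frac{5 \sqrt{2}}{4}\right) = - \frac{1225}{4} - \frac{175 \sqrt{2}}{4}$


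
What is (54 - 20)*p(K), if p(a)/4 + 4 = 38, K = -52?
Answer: 4624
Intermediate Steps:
p(a) = 136 (p(a) = -16 + 4*38 = -16 + 152 = 136)
(54 - 20)*p(K) = (54 - 20)*136 = 34*136 = 4624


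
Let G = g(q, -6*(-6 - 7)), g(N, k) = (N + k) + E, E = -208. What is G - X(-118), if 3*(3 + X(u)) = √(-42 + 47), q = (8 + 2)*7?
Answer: -57 - √5/3 ≈ -57.745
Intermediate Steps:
q = 70 (q = 10*7 = 70)
X(u) = -3 + √5/3 (X(u) = -3 + √(-42 + 47)/3 = -3 + √5/3)
g(N, k) = -208 + N + k (g(N, k) = (N + k) - 208 = -208 + N + k)
G = -60 (G = -208 + 70 - 6*(-6 - 7) = -208 + 70 - 6*(-13) = -208 + 70 + 78 = -60)
G - X(-118) = -60 - (-3 + √5/3) = -60 + (3 - √5/3) = -57 - √5/3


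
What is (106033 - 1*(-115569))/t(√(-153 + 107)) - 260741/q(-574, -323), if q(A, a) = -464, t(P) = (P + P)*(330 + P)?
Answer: 14177638661/25275472 - 18282165*I*√46/2505758 ≈ 560.92 - 49.484*I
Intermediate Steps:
t(P) = 2*P*(330 + P) (t(P) = (2*P)*(330 + P) = 2*P*(330 + P))
(106033 - 1*(-115569))/t(√(-153 + 107)) - 260741/q(-574, -323) = (106033 - 1*(-115569))/((2*√(-153 + 107)*(330 + √(-153 + 107)))) - 260741/(-464) = (106033 + 115569)/((2*√(-46)*(330 + √(-46)))) - 260741*(-1/464) = 221602/((2*(I*√46)*(330 + I*√46))) + 260741/464 = 221602/((2*I*√46*(330 + I*√46))) + 260741/464 = 221602*(-I*√46/(92*(330 + I*√46))) + 260741/464 = -110801*I*√46/(46*(330 + I*√46)) + 260741/464 = 260741/464 - 110801*I*√46/(46*(330 + I*√46))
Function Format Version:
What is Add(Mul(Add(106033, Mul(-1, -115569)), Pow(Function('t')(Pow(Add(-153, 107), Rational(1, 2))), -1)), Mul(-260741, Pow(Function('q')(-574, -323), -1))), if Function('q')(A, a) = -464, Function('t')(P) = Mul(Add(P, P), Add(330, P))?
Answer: Add(Rational(14177638661, 25275472), Mul(Rational(-18282165, 2505758), I, Pow(46, Rational(1, 2)))) ≈ Add(560.92, Mul(-49.484, I))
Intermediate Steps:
Function('t')(P) = Mul(2, P, Add(330, P)) (Function('t')(P) = Mul(Mul(2, P), Add(330, P)) = Mul(2, P, Add(330, P)))
Add(Mul(Add(106033, Mul(-1, -115569)), Pow(Function('t')(Pow(Add(-153, 107), Rational(1, 2))), -1)), Mul(-260741, Pow(Function('q')(-574, -323), -1))) = Add(Mul(Add(106033, Mul(-1, -115569)), Pow(Mul(2, Pow(Add(-153, 107), Rational(1, 2)), Add(330, Pow(Add(-153, 107), Rational(1, 2)))), -1)), Mul(-260741, Pow(-464, -1))) = Add(Mul(Add(106033, 115569), Pow(Mul(2, Pow(-46, Rational(1, 2)), Add(330, Pow(-46, Rational(1, 2)))), -1)), Mul(-260741, Rational(-1, 464))) = Add(Mul(221602, Pow(Mul(2, Mul(I, Pow(46, Rational(1, 2))), Add(330, Mul(I, Pow(46, Rational(1, 2))))), -1)), Rational(260741, 464)) = Add(Mul(221602, Pow(Mul(2, I, Pow(46, Rational(1, 2)), Add(330, Mul(I, Pow(46, Rational(1, 2))))), -1)), Rational(260741, 464)) = Add(Mul(221602, Mul(Rational(-1, 92), I, Pow(46, Rational(1, 2)), Pow(Add(330, Mul(I, Pow(46, Rational(1, 2)))), -1))), Rational(260741, 464)) = Add(Mul(Rational(-110801, 46), I, Pow(46, Rational(1, 2)), Pow(Add(330, Mul(I, Pow(46, Rational(1, 2)))), -1)), Rational(260741, 464)) = Add(Rational(260741, 464), Mul(Rational(-110801, 46), I, Pow(46, Rational(1, 2)), Pow(Add(330, Mul(I, Pow(46, Rational(1, 2)))), -1)))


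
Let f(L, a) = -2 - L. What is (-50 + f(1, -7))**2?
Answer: 2809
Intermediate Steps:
(-50 + f(1, -7))**2 = (-50 + (-2 - 1*1))**2 = (-50 + (-2 - 1))**2 = (-50 - 3)**2 = (-53)**2 = 2809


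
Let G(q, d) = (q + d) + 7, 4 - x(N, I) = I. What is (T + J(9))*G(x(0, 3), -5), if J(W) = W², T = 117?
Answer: 594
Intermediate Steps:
x(N, I) = 4 - I
G(q, d) = 7 + d + q (G(q, d) = (d + q) + 7 = 7 + d + q)
(T + J(9))*G(x(0, 3), -5) = (117 + 9²)*(7 - 5 + (4 - 1*3)) = (117 + 81)*(7 - 5 + (4 - 3)) = 198*(7 - 5 + 1) = 198*3 = 594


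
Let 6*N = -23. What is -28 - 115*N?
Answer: 2477/6 ≈ 412.83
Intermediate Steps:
N = -23/6 (N = (⅙)*(-23) = -23/6 ≈ -3.8333)
-28 - 115*N = -28 - 115*(-23/6) = -28 + 2645/6 = 2477/6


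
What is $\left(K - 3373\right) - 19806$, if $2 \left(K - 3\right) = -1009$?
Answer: $- \frac{47361}{2} \approx -23681.0$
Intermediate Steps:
$K = - \frac{1003}{2}$ ($K = 3 + \frac{1}{2} \left(-1009\right) = 3 - \frac{1009}{2} = - \frac{1003}{2} \approx -501.5$)
$\left(K - 3373\right) - 19806 = \left(- \frac{1003}{2} - 3373\right) - 19806 = - \frac{7749}{2} - 19806 = - \frac{47361}{2}$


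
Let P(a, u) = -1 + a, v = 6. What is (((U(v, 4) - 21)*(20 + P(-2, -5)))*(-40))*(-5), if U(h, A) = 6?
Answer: -51000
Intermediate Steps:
(((U(v, 4) - 21)*(20 + P(-2, -5)))*(-40))*(-5) = (((6 - 21)*(20 + (-1 - 2)))*(-40))*(-5) = (-15*(20 - 3)*(-40))*(-5) = (-15*17*(-40))*(-5) = -255*(-40)*(-5) = 10200*(-5) = -51000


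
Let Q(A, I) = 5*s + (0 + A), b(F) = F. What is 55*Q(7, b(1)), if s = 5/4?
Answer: 2915/4 ≈ 728.75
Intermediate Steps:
s = 5/4 (s = 5*(¼) = 5/4 ≈ 1.2500)
Q(A, I) = 25/4 + A (Q(A, I) = 5*(5/4) + (0 + A) = 25/4 + A)
55*Q(7, b(1)) = 55*(25/4 + 7) = 55*(53/4) = 2915/4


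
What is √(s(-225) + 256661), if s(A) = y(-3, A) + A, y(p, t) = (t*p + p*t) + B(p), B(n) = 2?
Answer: 34*√223 ≈ 507.73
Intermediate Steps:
y(p, t) = 2 + 2*p*t (y(p, t) = (t*p + p*t) + 2 = (p*t + p*t) + 2 = 2*p*t + 2 = 2 + 2*p*t)
s(A) = 2 - 5*A (s(A) = (2 + 2*(-3)*A) + A = (2 - 6*A) + A = 2 - 5*A)
√(s(-225) + 256661) = √((2 - 5*(-225)) + 256661) = √((2 + 1125) + 256661) = √(1127 + 256661) = √257788 = 34*√223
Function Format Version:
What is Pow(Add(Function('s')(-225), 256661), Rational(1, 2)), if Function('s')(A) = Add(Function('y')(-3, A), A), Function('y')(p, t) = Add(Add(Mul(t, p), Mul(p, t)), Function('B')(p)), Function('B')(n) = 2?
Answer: Mul(34, Pow(223, Rational(1, 2))) ≈ 507.73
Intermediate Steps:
Function('y')(p, t) = Add(2, Mul(2, p, t)) (Function('y')(p, t) = Add(Add(Mul(t, p), Mul(p, t)), 2) = Add(Add(Mul(p, t), Mul(p, t)), 2) = Add(Mul(2, p, t), 2) = Add(2, Mul(2, p, t)))
Function('s')(A) = Add(2, Mul(-5, A)) (Function('s')(A) = Add(Add(2, Mul(2, -3, A)), A) = Add(Add(2, Mul(-6, A)), A) = Add(2, Mul(-5, A)))
Pow(Add(Function('s')(-225), 256661), Rational(1, 2)) = Pow(Add(Add(2, Mul(-5, -225)), 256661), Rational(1, 2)) = Pow(Add(Add(2, 1125), 256661), Rational(1, 2)) = Pow(Add(1127, 256661), Rational(1, 2)) = Pow(257788, Rational(1, 2)) = Mul(34, Pow(223, Rational(1, 2)))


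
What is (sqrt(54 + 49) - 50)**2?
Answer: (50 - sqrt(103))**2 ≈ 1588.1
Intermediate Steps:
(sqrt(54 + 49) - 50)**2 = (sqrt(103) - 50)**2 = (-50 + sqrt(103))**2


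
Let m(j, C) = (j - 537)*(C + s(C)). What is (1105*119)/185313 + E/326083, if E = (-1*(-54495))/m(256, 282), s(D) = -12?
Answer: 8032506950363/11320069822066 ≈ 0.70958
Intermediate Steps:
m(j, C) = (-537 + j)*(-12 + C) (m(j, C) = (j - 537)*(C - 12) = (-537 + j)*(-12 + C))
E = -1211/1686 (E = (-1*(-54495))/(6444 - 537*282 - 12*256 + 282*256) = 54495/(6444 - 151434 - 3072 + 72192) = 54495/(-75870) = 54495*(-1/75870) = -1211/1686 ≈ -0.71827)
(1105*119)/185313 + E/326083 = (1105*119)/185313 - 1211/1686/326083 = 131495*(1/185313) - 1211/1686*1/326083 = 131495/185313 - 1211/549775938 = 8032506950363/11320069822066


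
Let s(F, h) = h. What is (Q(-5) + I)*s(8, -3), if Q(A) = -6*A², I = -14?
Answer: 492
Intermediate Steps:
(Q(-5) + I)*s(8, -3) = (-6*(-5)² - 14)*(-3) = (-6*25 - 14)*(-3) = (-150 - 14)*(-3) = -164*(-3) = 492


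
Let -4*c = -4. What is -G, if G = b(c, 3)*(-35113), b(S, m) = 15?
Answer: 526695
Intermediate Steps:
c = 1 (c = -1/4*(-4) = 1)
G = -526695 (G = 15*(-35113) = -526695)
-G = -1*(-526695) = 526695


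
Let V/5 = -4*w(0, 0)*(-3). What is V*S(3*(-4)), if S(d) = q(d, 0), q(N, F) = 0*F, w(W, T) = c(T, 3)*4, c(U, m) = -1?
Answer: 0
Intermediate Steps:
w(W, T) = -4 (w(W, T) = -1*4 = -4)
q(N, F) = 0
V = -240 (V = 5*(-4*(-4)*(-3)) = 5*(16*(-3)) = 5*(-48) = -240)
S(d) = 0
V*S(3*(-4)) = -240*0 = 0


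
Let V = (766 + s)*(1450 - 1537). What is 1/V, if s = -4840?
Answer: 1/354438 ≈ 2.8214e-6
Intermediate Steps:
V = 354438 (V = (766 - 4840)*(1450 - 1537) = -4074*(-87) = 354438)
1/V = 1/354438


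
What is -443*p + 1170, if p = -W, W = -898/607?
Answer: 312376/607 ≈ 514.62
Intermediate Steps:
W = -898/607 (W = -898*1/607 = -898/607 ≈ -1.4794)
p = 898/607 (p = -1*(-898/607) = 898/607 ≈ 1.4794)
-443*p + 1170 = -443*898/607 + 1170 = -397814/607 + 1170 = 312376/607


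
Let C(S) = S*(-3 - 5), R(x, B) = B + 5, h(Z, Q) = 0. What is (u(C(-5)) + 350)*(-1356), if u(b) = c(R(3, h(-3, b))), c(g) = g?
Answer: -481380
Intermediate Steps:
R(x, B) = 5 + B
C(S) = -8*S (C(S) = S*(-8) = -8*S)
u(b) = 5 (u(b) = 5 + 0 = 5)
(u(C(-5)) + 350)*(-1356) = (5 + 350)*(-1356) = 355*(-1356) = -481380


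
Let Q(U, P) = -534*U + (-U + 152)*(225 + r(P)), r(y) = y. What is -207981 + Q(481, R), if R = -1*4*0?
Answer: -538860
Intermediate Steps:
R = 0 (R = -4*0 = 0)
Q(U, P) = -534*U + (152 - U)*(225 + P) (Q(U, P) = -534*U + (-U + 152)*(225 + P) = -534*U + (152 - U)*(225 + P))
-207981 + Q(481, R) = -207981 + (34200 - 759*481 + 152*0 - 1*0*481) = -207981 + (34200 - 365079 + 0 + 0) = -207981 - 330879 = -538860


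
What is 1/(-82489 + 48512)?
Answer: -1/33977 ≈ -2.9432e-5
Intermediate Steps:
1/(-82489 + 48512) = 1/(-33977) = -1/33977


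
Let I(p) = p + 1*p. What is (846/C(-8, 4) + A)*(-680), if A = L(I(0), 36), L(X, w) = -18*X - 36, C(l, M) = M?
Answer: -119340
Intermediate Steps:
I(p) = 2*p (I(p) = p + p = 2*p)
L(X, w) = -36 - 18*X
A = -36 (A = -36 - 36*0 = -36 - 18*0 = -36 + 0 = -36)
(846/C(-8, 4) + A)*(-680) = (846/4 - 36)*(-680) = (846*(1/4) - 36)*(-680) = (423/2 - 36)*(-680) = (351/2)*(-680) = -119340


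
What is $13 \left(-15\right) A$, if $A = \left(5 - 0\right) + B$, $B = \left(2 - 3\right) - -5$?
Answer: $-1755$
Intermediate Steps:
$B = 4$ ($B = -1 + 5 = 4$)
$A = 9$ ($A = \left(5 - 0\right) + 4 = \left(5 + \left(-5 + 5\right)\right) + 4 = \left(5 + 0\right) + 4 = 5 + 4 = 9$)
$13 \left(-15\right) A = 13 \left(-15\right) 9 = \left(-195\right) 9 = -1755$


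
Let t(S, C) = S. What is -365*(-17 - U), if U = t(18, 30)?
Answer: 12775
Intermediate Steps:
U = 18
-365*(-17 - U) = -365*(-17 - 1*18) = -365*(-17 - 18) = -365*(-35) = 12775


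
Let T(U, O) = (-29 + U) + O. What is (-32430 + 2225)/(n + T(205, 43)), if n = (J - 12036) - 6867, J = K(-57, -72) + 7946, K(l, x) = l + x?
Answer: 30205/10867 ≈ 2.7795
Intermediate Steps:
T(U, O) = -29 + O + U
J = 7817 (J = (-57 - 72) + 7946 = -129 + 7946 = 7817)
n = -11086 (n = (7817 - 12036) - 6867 = -4219 - 6867 = -11086)
(-32430 + 2225)/(n + T(205, 43)) = (-32430 + 2225)/(-11086 + (-29 + 43 + 205)) = -30205/(-11086 + 219) = -30205/(-10867) = -30205*(-1/10867) = 30205/10867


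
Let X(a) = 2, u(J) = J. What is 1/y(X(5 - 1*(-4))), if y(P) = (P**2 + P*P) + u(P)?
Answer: 1/10 ≈ 0.10000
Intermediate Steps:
y(P) = P + 2*P**2 (y(P) = (P**2 + P*P) + P = (P**2 + P**2) + P = 2*P**2 + P = P + 2*P**2)
1/y(X(5 - 1*(-4))) = 1/(2*(1 + 2*2)) = 1/(2*(1 + 4)) = 1/(2*5) = 1/10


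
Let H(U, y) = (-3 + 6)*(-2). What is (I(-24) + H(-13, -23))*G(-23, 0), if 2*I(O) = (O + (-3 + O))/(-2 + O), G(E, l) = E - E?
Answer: 0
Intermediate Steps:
G(E, l) = 0
H(U, y) = -6 (H(U, y) = 3*(-2) = -6)
I(O) = (-3 + 2*O)/(2*(-2 + O)) (I(O) = ((O + (-3 + O))/(-2 + O))/2 = ((-3 + 2*O)/(-2 + O))/2 = (-3 + 2*O)/(2*(-2 + O)))
(I(-24) + H(-13, -23))*G(-23, 0) = ((-3/2 - 24)/(-2 - 24) - 6)*0 = (-51/2/(-26) - 6)*0 = (-1/26*(-51/2) - 6)*0 = (51/52 - 6)*0 = -261/52*0 = 0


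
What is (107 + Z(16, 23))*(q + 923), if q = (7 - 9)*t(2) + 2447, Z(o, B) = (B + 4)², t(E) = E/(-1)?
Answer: 2820664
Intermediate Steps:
t(E) = -E (t(E) = E*(-1) = -E)
Z(o, B) = (4 + B)²
q = 2451 (q = (7 - 9)*(-1*2) + 2447 = -2*(-2) + 2447 = 4 + 2447 = 2451)
(107 + Z(16, 23))*(q + 923) = (107 + (4 + 23)²)*(2451 + 923) = (107 + 27²)*3374 = (107 + 729)*3374 = 836*3374 = 2820664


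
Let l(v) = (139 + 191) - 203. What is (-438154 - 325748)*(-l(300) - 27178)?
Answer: 20858344110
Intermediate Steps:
l(v) = 127 (l(v) = 330 - 203 = 127)
(-438154 - 325748)*(-l(300) - 27178) = (-438154 - 325748)*(-1*127 - 27178) = -763902*(-127 - 27178) = -763902*(-27305) = 20858344110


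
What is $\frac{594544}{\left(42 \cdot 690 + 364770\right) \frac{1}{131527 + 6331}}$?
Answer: $\frac{5854474768}{28125} \approx 2.0816 \cdot 10^{5}$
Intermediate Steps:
$\frac{594544}{\left(42 \cdot 690 + 364770\right) \frac{1}{131527 + 6331}} = \frac{594544}{\left(28980 + 364770\right) \frac{1}{137858}} = \frac{594544}{393750 \cdot \frac{1}{137858}} = \frac{594544}{\frac{28125}{9847}} = 594544 \cdot \frac{9847}{28125} = \frac{5854474768}{28125}$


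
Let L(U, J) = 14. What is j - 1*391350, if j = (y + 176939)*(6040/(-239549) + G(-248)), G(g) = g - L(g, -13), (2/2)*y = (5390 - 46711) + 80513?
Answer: -13659831741168/239549 ≈ -5.7023e+7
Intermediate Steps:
y = 39192 (y = (5390 - 46711) + 80513 = -41321 + 80513 = 39192)
G(g) = -14 + g (G(g) = g - 1*14 = g - 14 = -14 + g)
j = -13566084240018/239549 (j = (39192 + 176939)*(6040/(-239549) + (-14 - 248)) = 216131*(6040*(-1/239549) - 262) = 216131*(-6040/239549 - 262) = 216131*(-62767878/239549) = -13566084240018/239549 ≈ -5.6632e+7)
j - 1*391350 = -13566084240018/239549 - 1*391350 = -13566084240018/239549 - 391350 = -13659831741168/239549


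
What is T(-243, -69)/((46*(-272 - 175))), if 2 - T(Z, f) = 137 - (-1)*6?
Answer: 47/6854 ≈ 0.0068573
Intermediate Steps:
T(Z, f) = -141 (T(Z, f) = 2 - (137 - (-1)*6) = 2 - (137 - 1*(-6)) = 2 - (137 + 6) = 2 - 1*143 = 2 - 143 = -141)
T(-243, -69)/((46*(-272 - 175))) = -141*1/(46*(-272 - 175)) = -141/(46*(-447)) = -141/(-20562) = -141*(-1/20562) = 47/6854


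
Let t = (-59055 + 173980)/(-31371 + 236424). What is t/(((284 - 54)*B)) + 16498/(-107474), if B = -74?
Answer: -5759040543533/37508448139644 ≈ -0.15354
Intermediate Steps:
t = 114925/205053 ≈ 0.56046
t/(((284 - 54)*B)) + 16498/(-107474) = 114925/(205053*(((284 - 54)*(-74)))) + 16498/(-107474) = 114925/(205053*((230*(-74)))) + 16498*(-1/107474) = (114925/205053)/(-17020) - 8249/53737 = (114925/205053)*(-1/17020) - 8249/53737 = -22985/698000412 - 8249/53737 = -5759040543533/37508448139644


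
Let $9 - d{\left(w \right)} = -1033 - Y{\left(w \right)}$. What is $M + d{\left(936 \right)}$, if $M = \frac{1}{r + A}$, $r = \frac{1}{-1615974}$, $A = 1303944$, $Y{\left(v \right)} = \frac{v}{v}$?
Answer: $\frac{2197746605933539}{2107139601455} \approx 1043.0$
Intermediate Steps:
$Y{\left(v \right)} = 1$
$r = - \frac{1}{1615974} \approx -6.1882 \cdot 10^{-7}$
$d{\left(w \right)} = 1043$ ($d{\left(w \right)} = 9 - \left(-1033 - 1\right) = 9 - -1034 = 9 + 1034 = 1043$)
$M = \frac{1615974}{2107139601455}$ ($M = \frac{1}{- \frac{1}{1615974} + 1303944} = \frac{1}{\frac{2107139601455}{1615974}} = \frac{1615974}{2107139601455} \approx 7.669 \cdot 10^{-7}$)
$M + d{\left(936 \right)} = \frac{1615974}{2107139601455} + 1043 = \frac{2197746605933539}{2107139601455}$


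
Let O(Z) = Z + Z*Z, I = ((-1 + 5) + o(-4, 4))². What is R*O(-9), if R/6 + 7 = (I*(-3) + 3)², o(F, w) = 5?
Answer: 24880176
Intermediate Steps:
I = 81 (I = ((-1 + 5) + 5)² = (4 + 5)² = 9² = 81)
R = 345558 (R = -42 + 6*(81*(-3) + 3)² = -42 + 6*(-243 + 3)² = -42 + 6*(-240)² = -42 + 6*57600 = -42 + 345600 = 345558)
O(Z) = Z + Z²
R*O(-9) = 345558*(-9*(1 - 9)) = 345558*(-9*(-8)) = 345558*72 = 24880176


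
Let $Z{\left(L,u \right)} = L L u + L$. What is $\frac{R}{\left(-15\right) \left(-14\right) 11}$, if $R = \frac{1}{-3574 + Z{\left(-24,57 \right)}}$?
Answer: $\frac{1}{67530540} \approx 1.4808 \cdot 10^{-8}$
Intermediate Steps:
$Z{\left(L,u \right)} = L + u L^{2}$ ($Z{\left(L,u \right)} = L^{2} u + L = u L^{2} + L = L + u L^{2}$)
$R = \frac{1}{29234}$ ($R = \frac{1}{-3574 - 24 \left(1 - 1368\right)} = \frac{1}{-3574 - -32808} = \frac{1}{-3574 + 32808} = \frac{1}{29234} \approx 3.4207 \cdot 10^{-5}$)
$\frac{R}{\left(-15\right) \left(-14\right) 11} = \frac{1}{29234 \left(-15\right) \left(-14\right) 11} = \frac{1}{29234 \cdot 210 \cdot 11} = \frac{1}{29234 \cdot 2310} = \frac{1}{29234} \cdot \frac{1}{2310} = \frac{1}{67530540}$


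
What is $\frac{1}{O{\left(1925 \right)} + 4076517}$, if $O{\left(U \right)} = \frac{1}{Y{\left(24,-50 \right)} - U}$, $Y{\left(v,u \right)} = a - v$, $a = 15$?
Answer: $\frac{1934}{7883983877} \approx 2.4531 \cdot 10^{-7}$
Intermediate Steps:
$Y{\left(v,u \right)} = 15 - v$
$O{\left(U \right)} = \frac{1}{-9 - U}$ ($O{\left(U \right)} = \frac{1}{\left(15 - 24\right) - U} = \frac{1}{-9 - U}$)
$\frac{1}{O{\left(1925 \right)} + 4076517} = \frac{1}{- \frac{1}{9 + 1925} + 4076517} = \frac{1}{- \frac{1}{1934} + 4076517} = \frac{1}{\frac{7883983877}{1934}} = \frac{1934}{7883983877}$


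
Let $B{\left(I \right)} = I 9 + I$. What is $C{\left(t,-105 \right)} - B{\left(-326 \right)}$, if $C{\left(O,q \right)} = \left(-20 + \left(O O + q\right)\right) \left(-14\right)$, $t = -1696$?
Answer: $-40264814$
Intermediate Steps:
$B{\left(I \right)} = 10 I$ ($B{\left(I \right)} = 9 I + I = 10 I$)
$C{\left(O,q \right)} = 280 - 14 q - 14 O^{2}$ ($C{\left(O,q \right)} = \left(-20 + \left(O^{2} + q\right)\right) \left(-14\right) = \left(-20 + \left(q + O^{2}\right)\right) \left(-14\right) = \left(-20 + q + O^{2}\right) \left(-14\right) = 280 - 14 q - 14 O^{2}$)
$C{\left(t,-105 \right)} - B{\left(-326 \right)} = \left(280 - -1470 - 14 \left(-1696\right)^{2}\right) - 10 \left(-326\right) = \left(280 + 1470 - 40269824\right) - -3260 = \left(280 + 1470 - 40269824\right) + 3260 = -40268074 + 3260 = -40264814$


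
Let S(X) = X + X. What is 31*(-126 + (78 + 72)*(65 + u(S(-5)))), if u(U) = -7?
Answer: 265794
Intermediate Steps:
S(X) = 2*X
31*(-126 + (78 + 72)*(65 + u(S(-5)))) = 31*(-126 + (78 + 72)*(65 - 7)) = 31*(-126 + 150*58) = 31*(-126 + 8700) = 31*8574 = 265794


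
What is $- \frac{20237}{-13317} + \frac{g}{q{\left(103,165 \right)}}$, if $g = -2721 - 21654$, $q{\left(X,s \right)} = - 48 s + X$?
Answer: $\frac{482794504}{104098989} \approx 4.6378$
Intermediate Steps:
$q{\left(X,s \right)} = X - 48 s$
$g = -24375$ ($g = -2721 - 21654 = -24375$)
$- \frac{20237}{-13317} + \frac{g}{q{\left(103,165 \right)}} = - \frac{20237}{-13317} - \frac{24375}{103 - 7920} = \left(-20237\right) \left(- \frac{1}{13317}\right) - \frac{24375}{103 - 7920} = \frac{20237}{13317} - \frac{24375}{-7817} = \frac{20237}{13317} - - \frac{24375}{7817} = \frac{20237}{13317} + \frac{24375}{7817} = \frac{482794504}{104098989}$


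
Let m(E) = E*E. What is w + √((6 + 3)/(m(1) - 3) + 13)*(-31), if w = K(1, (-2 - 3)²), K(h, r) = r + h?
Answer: 26 - 31*√34/2 ≈ -64.380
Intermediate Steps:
m(E) = E²
K(h, r) = h + r
w = 26 (w = 1 + (-2 - 3)² = 1 + (-5)² = 1 + 25 = 26)
w + √((6 + 3)/(m(1) - 3) + 13)*(-31) = 26 + √((6 + 3)/(1² - 3) + 13)*(-31) = 26 + √(9/(1 - 3) + 13)*(-31) = 26 + √(9/(-2) + 13)*(-31) = 26 + √(9*(-½) + 13)*(-31) = 26 + √(-9/2 + 13)*(-31) = 26 + √(17/2)*(-31) = 26 + (√34/2)*(-31) = 26 - 31*√34/2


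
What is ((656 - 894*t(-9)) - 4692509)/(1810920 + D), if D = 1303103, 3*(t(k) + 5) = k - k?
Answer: -4687383/3114023 ≈ -1.5052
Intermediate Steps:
t(k) = -5 (t(k) = -5 + (k - k)/3 = -5 + (⅓)*0 = -5 + 0 = -5)
((656 - 894*t(-9)) - 4692509)/(1810920 + D) = ((656 - 894*(-5)) - 4692509)/(1810920 + 1303103) = ((656 + 4470) - 4692509)/3114023 = (5126 - 4692509)*(1/3114023) = -4687383*1/3114023 = -4687383/3114023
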